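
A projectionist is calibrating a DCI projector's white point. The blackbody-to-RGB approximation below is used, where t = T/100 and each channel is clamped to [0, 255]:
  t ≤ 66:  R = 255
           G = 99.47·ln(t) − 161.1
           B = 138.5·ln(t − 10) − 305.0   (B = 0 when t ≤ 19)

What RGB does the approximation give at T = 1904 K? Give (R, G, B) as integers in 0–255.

t = 1904/100 = 19.04; the t ≤ 66 branch applies.
R = 255 by definition for t ≤ 66.
G = 99.47·ln 19.04 − 161.1 = 99.47·2.9465 − 161.1 = 131.993.
B = 138.5·ln(19.04 − 10) − 305.0 = 138.5·ln 9.04 − 305.0 = 138.5·2.2017 − 305.0 = -0.070 → clamped to 0.
Rounded: (255, 132, 0).

(255, 132, 0)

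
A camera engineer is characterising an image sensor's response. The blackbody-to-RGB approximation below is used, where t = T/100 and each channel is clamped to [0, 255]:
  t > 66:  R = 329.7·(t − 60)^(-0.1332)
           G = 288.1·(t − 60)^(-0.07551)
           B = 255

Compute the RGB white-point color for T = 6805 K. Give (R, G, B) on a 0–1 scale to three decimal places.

t = 6805/100 = 68.05; the t > 66 branch applies.
R = 329.7·(68.05 − 60)^(-0.1332) = 329.7·8.05^(-0.1332) = 329.7·0.75744 = 249.728.
G = 288.1·(68.05 − 60)^(-0.07551) = 288.1·8.05^(-0.07551) = 288.1·0.85429 = 246.120.
B = 255 by definition for t > 66.
Dividing each by 255: (0.9793, 0.9652, 1.0000) → (0.979, 0.965, 1.000).

(0.979, 0.965, 1.000)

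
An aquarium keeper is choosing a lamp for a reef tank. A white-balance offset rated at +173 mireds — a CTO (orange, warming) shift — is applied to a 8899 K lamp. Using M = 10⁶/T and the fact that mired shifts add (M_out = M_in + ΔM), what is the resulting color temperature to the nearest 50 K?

3500 K

M_in = 10⁶/8899 = 112.37 mireds.
M_out = 112.37 + (+173) = 285.37 mireds.
T_out = 10⁶/285.37 = 3504.2 K → 3500 K.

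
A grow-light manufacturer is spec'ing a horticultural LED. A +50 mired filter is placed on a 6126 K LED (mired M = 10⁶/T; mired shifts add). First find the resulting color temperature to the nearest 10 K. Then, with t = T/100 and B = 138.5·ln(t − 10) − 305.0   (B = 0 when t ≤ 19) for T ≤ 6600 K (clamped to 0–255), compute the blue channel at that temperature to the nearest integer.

M_in = 10⁶/6126 = 163.24; M_out = 163.24 + (+50) = 213.24.
T_out = 10⁶/213.24 = 4689.6 K → 4690 K; t = 46.9.
B = 138.5·ln(46.9 − 10) − 305.0 = 138.5·ln 36.9 − 305.0 = 138.5·3.6082 − 305.0 = 194.737.
Rounded: 195.

195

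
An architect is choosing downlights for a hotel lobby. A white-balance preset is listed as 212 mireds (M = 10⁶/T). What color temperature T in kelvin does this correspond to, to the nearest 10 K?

4720 K

T = 10⁶ / 212 = 4716.98 K → 4720 K.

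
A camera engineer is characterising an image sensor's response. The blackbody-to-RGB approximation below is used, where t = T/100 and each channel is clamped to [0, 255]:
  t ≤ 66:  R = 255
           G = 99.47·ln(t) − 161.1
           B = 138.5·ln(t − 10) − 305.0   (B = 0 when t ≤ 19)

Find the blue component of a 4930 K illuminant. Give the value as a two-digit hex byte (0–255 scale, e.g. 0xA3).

t = 4930/100 = 49.3; the t ≤ 66 branch applies.
B = 138.5·ln(49.3 − 10) − 305.0 = 138.5·ln 39.3 − 305.0 = 138.5·3.6712 − 305.0 = 203.465.
Rounded: 203; in hex, 0xCB.

0xCB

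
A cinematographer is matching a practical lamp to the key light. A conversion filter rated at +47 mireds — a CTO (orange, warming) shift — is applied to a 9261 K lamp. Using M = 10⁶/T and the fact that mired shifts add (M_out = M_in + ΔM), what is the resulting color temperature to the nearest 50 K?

6450 K

M_in = 10⁶/9261 = 107.98 mireds.
M_out = 107.98 + (+47) = 154.98 mireds.
T_out = 10⁶/154.98 = 6452.5 K → 6450 K.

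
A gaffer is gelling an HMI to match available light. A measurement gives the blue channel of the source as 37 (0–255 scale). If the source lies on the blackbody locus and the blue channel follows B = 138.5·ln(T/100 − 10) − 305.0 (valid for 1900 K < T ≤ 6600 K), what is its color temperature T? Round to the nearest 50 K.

2200 K

ln(t − 10) = (37 + 305.0) / 138.5 = 2.4693.
t − 10 = e^2.4693 = 11.814, so t = 21.814.
T = 100·t = 2181 K → 2200 K to the nearest 50 K.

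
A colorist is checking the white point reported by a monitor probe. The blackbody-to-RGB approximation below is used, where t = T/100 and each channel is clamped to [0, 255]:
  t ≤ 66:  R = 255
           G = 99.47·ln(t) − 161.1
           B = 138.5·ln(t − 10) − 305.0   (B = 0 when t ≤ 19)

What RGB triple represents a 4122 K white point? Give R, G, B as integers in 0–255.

t = 4122/100 = 41.22; the t ≤ 66 branch applies.
R = 255 by definition for t ≤ 66.
G = 99.47·ln 41.22 − 161.1 = 99.47·3.7189 − 161.1 = 208.821.
B = 138.5·ln(41.22 − 10) − 305.0 = 138.5·ln 31.22 − 305.0 = 138.5·3.4411 − 305.0 = 171.587.
Rounded: (255, 209, 172).

R=255, G=209, B=172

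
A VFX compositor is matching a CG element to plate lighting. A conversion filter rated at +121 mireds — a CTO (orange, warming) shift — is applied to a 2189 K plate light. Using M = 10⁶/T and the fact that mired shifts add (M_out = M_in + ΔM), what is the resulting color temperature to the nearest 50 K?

1750 K

M_in = 10⁶/2189 = 456.83 mireds.
M_out = 456.83 + (+121) = 577.83 mireds.
T_out = 10⁶/577.83 = 1730.6 K → 1750 K.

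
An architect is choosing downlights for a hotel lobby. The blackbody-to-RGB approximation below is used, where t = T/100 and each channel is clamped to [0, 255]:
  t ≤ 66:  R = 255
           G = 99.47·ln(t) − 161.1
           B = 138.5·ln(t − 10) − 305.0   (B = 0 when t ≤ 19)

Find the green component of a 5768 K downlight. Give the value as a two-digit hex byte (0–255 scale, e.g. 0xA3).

0xF2

t = 5768/100 = 57.68; the t ≤ 66 branch applies.
G = 99.47·ln 57.68 − 161.1 = 99.47·4.0549 − 161.1 = 242.242.
Rounded: 242; in hex, 0xF2.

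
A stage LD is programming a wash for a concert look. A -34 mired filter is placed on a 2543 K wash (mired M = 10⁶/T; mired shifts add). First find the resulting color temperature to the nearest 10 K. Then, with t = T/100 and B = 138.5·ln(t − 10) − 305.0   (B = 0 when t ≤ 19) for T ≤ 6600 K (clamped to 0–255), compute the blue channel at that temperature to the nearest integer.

94

M_in = 10⁶/2543 = 393.24; M_out = 393.24 + (-34) = 359.24.
T_out = 10⁶/359.24 = 2783.7 K → 2780 K; t = 27.8.
B = 138.5·ln(27.8 − 10) − 305.0 = 138.5·ln 17.8 − 305.0 = 138.5·2.8792 − 305.0 = 93.769.
Rounded: 94.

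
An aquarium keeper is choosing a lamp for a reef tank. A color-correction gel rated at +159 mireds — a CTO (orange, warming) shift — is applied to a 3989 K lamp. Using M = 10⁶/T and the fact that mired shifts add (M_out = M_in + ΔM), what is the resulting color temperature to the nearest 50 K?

M_in = 10⁶/3989 = 250.69 mireds.
M_out = 250.69 + (+159) = 409.69 mireds.
T_out = 10⁶/409.69 = 2440.9 K → 2450 K.

2450 K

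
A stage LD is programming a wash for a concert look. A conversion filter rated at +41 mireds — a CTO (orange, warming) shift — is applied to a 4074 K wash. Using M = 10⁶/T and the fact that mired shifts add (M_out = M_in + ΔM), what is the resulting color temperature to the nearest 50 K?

3500 K

M_in = 10⁶/4074 = 245.46 mireds.
M_out = 245.46 + (+41) = 286.46 mireds.
T_out = 10⁶/286.46 = 3490.9 K → 3500 K.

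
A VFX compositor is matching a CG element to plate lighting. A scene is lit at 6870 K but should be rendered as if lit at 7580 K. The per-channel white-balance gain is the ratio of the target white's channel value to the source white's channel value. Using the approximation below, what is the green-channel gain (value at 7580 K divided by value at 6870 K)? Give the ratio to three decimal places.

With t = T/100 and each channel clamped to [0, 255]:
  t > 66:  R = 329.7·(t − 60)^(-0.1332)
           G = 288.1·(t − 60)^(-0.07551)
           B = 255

At 6870 K (t = 68.7):
  G = 288.1·(68.7 − 60)^(-0.07551) = 288.1·8.7^(-0.07551) = 288.1·0.84929 = 244.681.
At 7580 K (t = 75.8):
  G = 288.1·(75.8 − 60)^(-0.07551) = 288.1·15.8^(-0.07551) = 288.1·0.81188 = 233.901.
Gain = 233.901 / 244.681 = 0.9559 → 0.956.

0.956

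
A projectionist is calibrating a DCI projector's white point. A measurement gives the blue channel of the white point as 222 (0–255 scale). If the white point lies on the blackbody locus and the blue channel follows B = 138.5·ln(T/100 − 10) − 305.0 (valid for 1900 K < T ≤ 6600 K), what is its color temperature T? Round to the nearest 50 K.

ln(t − 10) = (222 + 305.0) / 138.5 = 3.8051.
t − 10 = e^3.8051 = 44.928, so t = 54.928.
T = 100·t = 5493 K → 5500 K to the nearest 50 K.

5500 K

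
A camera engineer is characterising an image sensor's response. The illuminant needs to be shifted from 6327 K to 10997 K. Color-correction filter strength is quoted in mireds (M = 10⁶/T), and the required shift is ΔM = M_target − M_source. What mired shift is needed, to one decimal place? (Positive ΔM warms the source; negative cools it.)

-67.1 mireds

M_source = 10⁶/6327 = 158.053; M_target = 10⁶/10997 = 90.934.
ΔM = 90.934 − 158.053 = -67.119 → -67.1 mireds, a cooling shift.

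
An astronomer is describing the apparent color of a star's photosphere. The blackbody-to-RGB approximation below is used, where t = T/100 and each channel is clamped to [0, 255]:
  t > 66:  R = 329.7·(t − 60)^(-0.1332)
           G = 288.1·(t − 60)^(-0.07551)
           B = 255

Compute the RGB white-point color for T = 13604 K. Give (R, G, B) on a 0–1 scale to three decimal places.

t = 13604/100 = 136.04; the t > 66 branch applies.
R = 329.7·(136.04 − 60)^(-0.1332) = 329.7·76.04^(-0.1332) = 329.7·0.56162 = 185.167.
G = 288.1·(136.04 − 60)^(-0.07551) = 288.1·76.04^(-0.07551) = 288.1·0.72105 = 207.733.
B = 255 by definition for t > 66.
Dividing each by 255: (0.7261, 0.8146, 1.0000) → (0.726, 0.815, 1.000).

(0.726, 0.815, 1.000)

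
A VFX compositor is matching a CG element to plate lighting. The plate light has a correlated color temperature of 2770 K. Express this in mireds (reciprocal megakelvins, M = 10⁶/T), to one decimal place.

M = 10⁶ / 2770 = 361.011 → 361.0 mireds.

361.0 mireds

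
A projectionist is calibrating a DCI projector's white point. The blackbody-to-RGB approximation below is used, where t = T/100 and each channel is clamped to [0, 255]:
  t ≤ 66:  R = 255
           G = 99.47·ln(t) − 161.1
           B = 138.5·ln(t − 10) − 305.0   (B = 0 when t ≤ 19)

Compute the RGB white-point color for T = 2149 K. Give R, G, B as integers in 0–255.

t = 2149/100 = 21.49; the t ≤ 66 branch applies.
R = 255 by definition for t ≤ 66.
G = 99.47·ln 21.49 − 161.1 = 99.47·3.0676 − 161.1 = 144.033.
B = 138.5·ln(21.49 − 10) − 305.0 = 138.5·ln 11.49 − 305.0 = 138.5·2.4415 − 305.0 = 33.145.
Rounded: (255, 144, 33).

R=255, G=144, B=33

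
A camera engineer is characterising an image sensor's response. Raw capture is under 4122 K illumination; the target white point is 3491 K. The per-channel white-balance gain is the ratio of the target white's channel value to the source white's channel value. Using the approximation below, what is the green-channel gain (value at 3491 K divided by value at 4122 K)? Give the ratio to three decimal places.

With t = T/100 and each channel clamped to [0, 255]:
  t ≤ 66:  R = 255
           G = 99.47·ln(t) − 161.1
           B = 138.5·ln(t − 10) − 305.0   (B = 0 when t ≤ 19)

0.921

At 4122 K (t = 41.22):
  G = 99.47·ln 41.22 − 161.1 = 99.47·3.7189 − 161.1 = 208.821.
At 3491 K (t = 34.91):
  G = 99.47·ln 34.91 − 161.1 = 99.47·3.5528 − 161.1 = 192.294.
Gain = 192.294 / 208.821 = 0.9209 → 0.921.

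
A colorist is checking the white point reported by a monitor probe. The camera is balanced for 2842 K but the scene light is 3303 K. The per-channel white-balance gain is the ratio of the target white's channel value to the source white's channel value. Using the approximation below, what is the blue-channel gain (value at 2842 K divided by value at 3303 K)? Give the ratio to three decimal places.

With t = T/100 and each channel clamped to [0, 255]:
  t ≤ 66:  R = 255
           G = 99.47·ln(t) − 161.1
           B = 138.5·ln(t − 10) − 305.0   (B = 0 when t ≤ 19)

0.761

At 3303 K (t = 33.03):
  B = 138.5·ln(33.03 − 10) − 305.0 = 138.5·ln 23.03 − 305.0 = 138.5·3.1368 − 305.0 = 129.446.
At 2842 K (t = 28.42):
  B = 138.5·ln(28.42 − 10) − 305.0 = 138.5·ln 18.42 − 305.0 = 138.5·2.9134 − 305.0 = 98.511.
Gain = 98.511 / 129.446 = 0.7610 → 0.761.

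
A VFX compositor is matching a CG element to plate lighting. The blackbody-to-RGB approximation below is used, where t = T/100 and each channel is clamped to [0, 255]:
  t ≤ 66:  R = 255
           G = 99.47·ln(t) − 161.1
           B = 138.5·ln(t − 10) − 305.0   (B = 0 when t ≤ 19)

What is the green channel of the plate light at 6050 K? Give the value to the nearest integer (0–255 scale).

t = 6050/100 = 60.5; the t ≤ 66 branch applies.
G = 99.47·ln 60.5 − 161.1 = 99.47·4.1026 − 161.1 = 246.990.
Rounded: 247.

247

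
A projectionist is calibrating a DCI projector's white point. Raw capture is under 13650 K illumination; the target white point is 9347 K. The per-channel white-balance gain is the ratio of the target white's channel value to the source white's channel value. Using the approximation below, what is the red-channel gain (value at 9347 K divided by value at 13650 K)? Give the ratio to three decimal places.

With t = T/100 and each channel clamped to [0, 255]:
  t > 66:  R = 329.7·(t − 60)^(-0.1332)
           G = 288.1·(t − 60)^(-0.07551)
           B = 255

At 13650 K (t = 136.5):
  R = 329.7·(136.5 − 60)^(-0.1332) = 329.7·76.5^(-0.1332) = 329.7·0.56117 = 185.019.
At 9347 K (t = 93.47):
  R = 329.7·(93.47 − 60)^(-0.1332) = 329.7·33.47^(-0.1332) = 329.7·0.62649 = 206.555.
Gain = 206.555 / 185.019 = 1.1164 → 1.116.

1.116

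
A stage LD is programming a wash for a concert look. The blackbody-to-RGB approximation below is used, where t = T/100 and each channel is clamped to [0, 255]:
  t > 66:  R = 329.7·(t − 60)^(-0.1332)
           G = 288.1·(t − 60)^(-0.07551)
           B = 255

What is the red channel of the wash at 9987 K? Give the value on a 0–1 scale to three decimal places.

t = 9987/100 = 99.87; the t > 66 branch applies.
R = 329.7·(99.87 − 60)^(-0.1332) = 329.7·39.87^(-0.1332) = 329.7·0.61206 = 201.796.
On a 0–1 scale: 201.796/255 = 0.7914 → 0.791.

0.791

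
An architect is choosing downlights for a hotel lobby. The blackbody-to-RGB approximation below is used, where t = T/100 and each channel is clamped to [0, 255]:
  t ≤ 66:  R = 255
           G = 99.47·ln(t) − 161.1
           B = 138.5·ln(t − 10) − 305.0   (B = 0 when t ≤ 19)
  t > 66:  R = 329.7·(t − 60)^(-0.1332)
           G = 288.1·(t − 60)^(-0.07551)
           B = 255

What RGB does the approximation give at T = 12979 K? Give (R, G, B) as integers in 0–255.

t = 12979/100 = 129.79; the t > 66 branch applies.
R = 329.7·(129.79 − 60)^(-0.1332) = 329.7·69.79^(-0.1332) = 329.7·0.56808 = 187.295.
G = 288.1·(129.79 − 60)^(-0.07551) = 288.1·69.79^(-0.07551) = 288.1·0.72573 = 209.083.
B = 255 by definition for t > 66.
Rounded: (187, 209, 255).

(187, 209, 255)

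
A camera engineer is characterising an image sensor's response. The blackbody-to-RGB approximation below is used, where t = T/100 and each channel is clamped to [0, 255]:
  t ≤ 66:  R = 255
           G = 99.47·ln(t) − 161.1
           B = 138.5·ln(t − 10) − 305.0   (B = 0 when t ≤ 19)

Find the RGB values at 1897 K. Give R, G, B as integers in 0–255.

R=255, G=132, B=0

t = 1897/100 = 18.97; the t ≤ 66 branch applies.
R = 255 by definition for t ≤ 66.
G = 99.47·ln 18.97 − 161.1 = 99.47·2.9429 − 161.1 = 131.626.
t = 18.97 ≤ 19, so B = 0.
Rounded: (255, 132, 0).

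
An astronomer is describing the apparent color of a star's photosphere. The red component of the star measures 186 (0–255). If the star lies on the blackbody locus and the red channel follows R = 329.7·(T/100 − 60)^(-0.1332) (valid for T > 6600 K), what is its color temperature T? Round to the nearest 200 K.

(t − 60)^(-0.1332) = 186/329.7 = 0.56415.
t − 60 = 0.56415^(1/-0.1332) = 0.56415^(-7.508) = 73.521, so t = 133.521.
T = 100·t = 13352 K → 13400 K to the nearest 200 K.

13400 K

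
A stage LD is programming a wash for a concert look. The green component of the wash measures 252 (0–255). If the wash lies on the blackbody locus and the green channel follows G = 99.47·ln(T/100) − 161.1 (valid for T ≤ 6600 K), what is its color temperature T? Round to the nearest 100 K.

ln t = (252 + 161.1) / 99.47 = 4.1530.
t = e^4.1530 = 63.625.
T = 100·t = 6363 K → 6400 K to the nearest 100 K.

6400 K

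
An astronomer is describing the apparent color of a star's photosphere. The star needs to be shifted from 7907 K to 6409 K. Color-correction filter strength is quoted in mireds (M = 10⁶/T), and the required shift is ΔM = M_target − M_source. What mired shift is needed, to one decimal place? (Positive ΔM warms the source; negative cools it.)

M_source = 10⁶/7907 = 126.470; M_target = 10⁶/6409 = 156.031.
ΔM = 156.031 − 126.470 = 29.560 → +29.6 mireds, a warming shift.

+29.6 mireds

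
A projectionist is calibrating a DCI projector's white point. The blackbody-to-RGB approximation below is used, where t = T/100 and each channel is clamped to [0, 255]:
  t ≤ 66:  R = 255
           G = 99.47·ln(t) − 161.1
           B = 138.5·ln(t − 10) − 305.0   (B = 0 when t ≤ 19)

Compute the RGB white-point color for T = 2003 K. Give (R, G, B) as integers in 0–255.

t = 2003/100 = 20.03; the t ≤ 66 branch applies.
R = 255 by definition for t ≤ 66.
G = 99.47·ln 20.03 − 161.1 = 99.47·2.9972 − 161.1 = 137.035.
B = 138.5·ln(20.03 − 10) − 305.0 = 138.5·ln 10.03 − 305.0 = 138.5·2.3056 − 305.0 = 14.323.
Rounded: (255, 137, 14).

(255, 137, 14)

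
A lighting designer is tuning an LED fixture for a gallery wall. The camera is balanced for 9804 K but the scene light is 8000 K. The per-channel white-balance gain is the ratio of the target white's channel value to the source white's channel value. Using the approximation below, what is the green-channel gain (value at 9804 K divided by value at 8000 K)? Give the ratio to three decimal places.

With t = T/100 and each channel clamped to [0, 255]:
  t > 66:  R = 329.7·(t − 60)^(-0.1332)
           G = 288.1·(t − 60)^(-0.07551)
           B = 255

0.953

At 8000 K (t = 80):
  G = 288.1·(80 − 60)^(-0.07551) = 288.1·20^(-0.07551) = 288.1·0.79755 = 229.775.
At 9804 K (t = 98.04):
  G = 288.1·(98.04 − 60)^(-0.07551) = 288.1·38.04^(-0.07551) = 288.1·0.75976 = 218.887.
Gain = 218.887 / 229.775 = 0.9526 → 0.953.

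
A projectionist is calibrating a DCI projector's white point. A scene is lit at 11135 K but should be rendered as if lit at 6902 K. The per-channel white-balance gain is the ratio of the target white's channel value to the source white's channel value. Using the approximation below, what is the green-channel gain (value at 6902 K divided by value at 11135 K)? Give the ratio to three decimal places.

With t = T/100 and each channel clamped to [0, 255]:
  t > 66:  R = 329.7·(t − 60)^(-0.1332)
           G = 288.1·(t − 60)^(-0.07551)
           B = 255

At 11135 K (t = 111.35):
  G = 288.1·(111.35 − 60)^(-0.07551) = 288.1·51.35^(-0.07551) = 288.1·0.74274 = 213.984.
At 6902 K (t = 69.02):
  G = 288.1·(69.02 − 60)^(-0.07551) = 288.1·9.02^(-0.07551) = 288.1·0.84698 = 244.014.
Gain = 244.014 / 213.984 = 1.1403 → 1.140.

1.140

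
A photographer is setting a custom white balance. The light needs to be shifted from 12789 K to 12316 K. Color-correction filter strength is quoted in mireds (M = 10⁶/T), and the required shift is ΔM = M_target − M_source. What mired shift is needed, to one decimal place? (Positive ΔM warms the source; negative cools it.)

+3.0 mireds

M_source = 10⁶/12789 = 78.192; M_target = 10⁶/12316 = 81.195.
ΔM = 81.195 − 78.192 = 3.003 → +3.0 mireds, a warming shift.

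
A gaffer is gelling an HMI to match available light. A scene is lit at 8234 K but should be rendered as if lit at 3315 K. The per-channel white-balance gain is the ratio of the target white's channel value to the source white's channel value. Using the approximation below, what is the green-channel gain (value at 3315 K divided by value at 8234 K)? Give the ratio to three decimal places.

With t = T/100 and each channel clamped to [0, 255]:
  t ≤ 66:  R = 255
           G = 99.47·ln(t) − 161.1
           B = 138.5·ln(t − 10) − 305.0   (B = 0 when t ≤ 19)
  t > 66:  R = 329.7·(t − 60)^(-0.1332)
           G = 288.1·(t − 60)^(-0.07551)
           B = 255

At 8234 K (t = 82.34):
  G = 288.1·(82.34 − 60)^(-0.07551) = 288.1·22.34^(-0.07551) = 288.1·0.79092 = 227.863.
At 3315 K (t = 33.15):
  G = 99.47·ln 33.15 − 161.1 = 99.47·3.5010 − 161.1 = 187.149.
Gain = 187.149 / 227.863 = 0.8213 → 0.821.

0.821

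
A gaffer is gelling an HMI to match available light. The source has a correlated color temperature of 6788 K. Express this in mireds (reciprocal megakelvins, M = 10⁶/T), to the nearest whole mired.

147 mireds

M = 10⁶ / 6788 = 147.319 → 147 mireds.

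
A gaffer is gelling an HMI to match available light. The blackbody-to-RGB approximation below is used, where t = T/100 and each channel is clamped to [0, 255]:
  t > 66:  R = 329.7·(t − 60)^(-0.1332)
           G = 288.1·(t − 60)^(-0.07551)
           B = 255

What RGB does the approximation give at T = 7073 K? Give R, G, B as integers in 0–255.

t = 7073/100 = 70.73; the t > 66 branch applies.
R = 329.7·(70.73 − 60)^(-0.1332) = 329.7·10.73^(-0.1332) = 329.7·0.72899 = 240.349.
G = 288.1·(70.73 − 60)^(-0.07551) = 288.1·10.73^(-0.07551) = 288.1·0.83595 = 240.837.
B = 255 by definition for t > 66.
Rounded: (240, 241, 255).

R=240, G=241, B=255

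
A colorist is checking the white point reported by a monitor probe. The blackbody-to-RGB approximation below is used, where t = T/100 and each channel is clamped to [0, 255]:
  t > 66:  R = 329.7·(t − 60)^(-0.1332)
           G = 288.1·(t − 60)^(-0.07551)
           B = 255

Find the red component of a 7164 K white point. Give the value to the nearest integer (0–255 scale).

238

t = 7164/100 = 71.64; the t > 66 branch applies.
R = 329.7·(71.64 − 60)^(-0.1332) = 329.7·11.64^(-0.1332) = 329.7·0.72113 = 237.757.
Rounded: 238.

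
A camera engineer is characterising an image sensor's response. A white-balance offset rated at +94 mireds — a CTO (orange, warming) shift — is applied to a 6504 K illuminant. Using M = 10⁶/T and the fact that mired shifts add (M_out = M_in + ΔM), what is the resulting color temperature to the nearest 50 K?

4050 K

M_in = 10⁶/6504 = 153.75 mireds.
M_out = 153.75 + (+94) = 247.75 mireds.
T_out = 10⁶/247.75 = 4036.3 K → 4050 K.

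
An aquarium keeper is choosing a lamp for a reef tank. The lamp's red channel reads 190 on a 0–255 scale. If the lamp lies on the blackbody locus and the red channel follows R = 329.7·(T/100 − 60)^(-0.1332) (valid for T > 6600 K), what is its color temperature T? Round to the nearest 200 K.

(t − 60)^(-0.1332) = 190/329.7 = 0.57628.
t − 60 = 0.57628^(1/-0.1332) = 0.57628^(-7.508) = 62.667, so t = 122.667.
T = 100·t = 12267 K → 12200 K to the nearest 200 K.

12200 K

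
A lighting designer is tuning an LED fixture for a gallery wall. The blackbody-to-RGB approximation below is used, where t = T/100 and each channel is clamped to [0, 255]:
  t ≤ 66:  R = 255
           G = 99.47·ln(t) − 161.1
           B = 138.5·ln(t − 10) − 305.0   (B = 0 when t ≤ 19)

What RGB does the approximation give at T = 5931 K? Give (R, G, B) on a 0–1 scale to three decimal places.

(1.000, 0.961, 0.921)

t = 5931/100 = 59.31; the t ≤ 66 branch applies.
R = 255 by definition for t ≤ 66.
G = 99.47·ln 59.31 − 161.1 = 99.47·4.0828 − 161.1 = 245.014.
B = 138.5·ln(59.31 − 10) − 305.0 = 138.5·ln 49.31 − 305.0 = 138.5·3.8981 − 305.0 = 234.891.
Dividing each by 255: (1.0000, 0.9608, 0.9211) → (1.000, 0.961, 0.921).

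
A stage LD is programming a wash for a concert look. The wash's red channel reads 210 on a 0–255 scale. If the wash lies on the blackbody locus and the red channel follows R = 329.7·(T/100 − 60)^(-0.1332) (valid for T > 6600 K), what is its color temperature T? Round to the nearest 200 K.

9000 K

(t − 60)^(-0.1332) = 210/329.7 = 0.63694.
t − 60 = 0.63694^(1/-0.1332) = 0.63694^(-7.508) = 29.561, so t = 89.561.
T = 100·t = 8956 K → 9000 K to the nearest 200 K.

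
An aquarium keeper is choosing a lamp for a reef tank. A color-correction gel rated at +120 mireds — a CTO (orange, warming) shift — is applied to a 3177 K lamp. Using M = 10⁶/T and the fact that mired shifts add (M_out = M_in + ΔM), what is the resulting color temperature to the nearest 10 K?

2300 K

M_in = 10⁶/3177 = 314.76 mireds.
M_out = 314.76 + (+120) = 434.76 mireds.
T_out = 10⁶/434.76 = 2300.1 K → 2300 K.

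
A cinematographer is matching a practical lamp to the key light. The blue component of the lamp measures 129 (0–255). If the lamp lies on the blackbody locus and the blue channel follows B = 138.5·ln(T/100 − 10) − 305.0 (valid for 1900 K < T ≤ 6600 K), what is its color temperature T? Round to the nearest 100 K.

ln(t − 10) = (129 + 305.0) / 138.5 = 3.1336.
t − 10 = e^3.1336 = 22.956, so t = 32.956.
T = 100·t = 3296 K → 3300 K to the nearest 100 K.

3300 K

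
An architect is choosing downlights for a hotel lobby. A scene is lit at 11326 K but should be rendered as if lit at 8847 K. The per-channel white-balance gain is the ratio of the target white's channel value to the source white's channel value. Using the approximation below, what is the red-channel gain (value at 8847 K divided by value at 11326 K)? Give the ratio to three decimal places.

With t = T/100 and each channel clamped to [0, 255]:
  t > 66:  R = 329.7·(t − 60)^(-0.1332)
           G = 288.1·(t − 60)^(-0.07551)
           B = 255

At 11326 K (t = 113.26):
  R = 329.7·(113.26 − 60)^(-0.1332) = 329.7·53.26^(-0.1332) = 329.7·0.58890 = 194.161.
At 8847 K (t = 88.47):
  R = 329.7·(88.47 − 60)^(-0.1332) = 329.7·28.47^(-0.1332) = 329.7·0.64014 = 211.054.
Gain = 211.054 / 194.161 = 1.0870 → 1.087.

1.087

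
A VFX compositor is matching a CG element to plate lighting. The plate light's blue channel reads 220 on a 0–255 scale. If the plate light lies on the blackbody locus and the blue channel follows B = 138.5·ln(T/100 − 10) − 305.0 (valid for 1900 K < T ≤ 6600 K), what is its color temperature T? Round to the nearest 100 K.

ln(t − 10) = (220 + 305.0) / 138.5 = 3.7906.
t − 10 = e^3.7906 = 44.284, so t = 54.284.
T = 100·t = 5428 K → 5400 K to the nearest 100 K.

5400 K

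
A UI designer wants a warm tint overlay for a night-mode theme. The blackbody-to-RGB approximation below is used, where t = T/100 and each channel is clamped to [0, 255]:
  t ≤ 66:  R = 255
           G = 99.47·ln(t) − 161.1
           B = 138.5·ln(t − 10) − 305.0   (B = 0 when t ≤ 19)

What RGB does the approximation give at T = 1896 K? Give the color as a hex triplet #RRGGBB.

t = 1896/100 = 18.96; the t ≤ 66 branch applies.
R = 255 by definition for t ≤ 66.
G = 99.47·ln 18.96 − 161.1 = 99.47·2.9423 − 161.1 = 131.574.
t = 18.96 ≤ 19, so B = 0.
Rounded: (255, 132, 0).
In hex: #FF8400.

#FF8400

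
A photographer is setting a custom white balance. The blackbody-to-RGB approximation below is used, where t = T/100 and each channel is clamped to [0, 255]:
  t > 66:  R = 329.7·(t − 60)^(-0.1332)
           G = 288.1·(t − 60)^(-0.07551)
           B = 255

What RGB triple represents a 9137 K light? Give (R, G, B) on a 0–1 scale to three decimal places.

(0.817, 0.871, 1.000)

t = 9137/100 = 91.37; the t > 66 branch applies.
R = 329.7·(91.37 − 60)^(-0.1332) = 329.7·31.37^(-0.1332) = 329.7·0.63192 = 208.345.
G = 288.1·(91.37 − 60)^(-0.07551) = 288.1·31.37^(-0.07551) = 288.1·0.77090 = 222.096.
B = 255 by definition for t > 66.
Dividing each by 255: (0.8170, 0.8710, 1.0000) → (0.817, 0.871, 1.000).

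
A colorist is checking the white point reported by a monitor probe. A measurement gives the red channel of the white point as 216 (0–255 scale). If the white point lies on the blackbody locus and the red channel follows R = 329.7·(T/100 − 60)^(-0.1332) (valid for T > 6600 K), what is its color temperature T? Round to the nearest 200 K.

8400 K

(t − 60)^(-0.1332) = 216/329.7 = 0.65514.
t − 60 = 0.65514^(1/-0.1332) = 0.65514^(-7.508) = 23.926, so t = 83.926.
T = 100·t = 8393 K → 8400 K to the nearest 200 K.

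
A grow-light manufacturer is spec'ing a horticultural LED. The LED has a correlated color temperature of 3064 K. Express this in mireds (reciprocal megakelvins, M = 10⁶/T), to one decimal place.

326.4 mireds

M = 10⁶ / 3064 = 326.371 → 326.4 mireds.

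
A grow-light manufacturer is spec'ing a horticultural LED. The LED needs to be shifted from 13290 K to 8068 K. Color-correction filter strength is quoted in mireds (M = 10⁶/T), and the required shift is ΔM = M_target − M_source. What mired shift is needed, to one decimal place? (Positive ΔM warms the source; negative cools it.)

M_source = 10⁶/13290 = 75.245; M_target = 10⁶/8068 = 123.946.
ΔM = 123.946 − 75.245 = 48.702 → +48.7 mireds, a warming shift.

+48.7 mireds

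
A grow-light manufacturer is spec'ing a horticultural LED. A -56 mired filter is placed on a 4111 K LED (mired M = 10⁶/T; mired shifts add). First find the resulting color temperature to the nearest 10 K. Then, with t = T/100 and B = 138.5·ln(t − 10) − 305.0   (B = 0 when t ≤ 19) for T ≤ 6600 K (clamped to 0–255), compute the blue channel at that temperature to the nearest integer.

217

M_in = 10⁶/4111 = 243.25; M_out = 243.25 + (-56) = 187.25.
T_out = 10⁶/187.25 = 5340.5 K → 5340 K; t = 53.4.
B = 138.5·ln(53.4 − 10) − 305.0 = 138.5·ln 43.4 − 305.0 = 138.5·3.7705 − 305.0 = 217.209.
Rounded: 217.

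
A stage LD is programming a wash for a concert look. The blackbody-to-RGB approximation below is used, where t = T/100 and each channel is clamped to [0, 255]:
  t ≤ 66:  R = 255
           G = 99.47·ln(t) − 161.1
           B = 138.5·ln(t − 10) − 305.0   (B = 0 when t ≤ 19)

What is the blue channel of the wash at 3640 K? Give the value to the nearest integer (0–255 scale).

148

t = 3640/100 = 36.4; the t ≤ 66 branch applies.
B = 138.5·ln(36.4 − 10) − 305.0 = 138.5·ln 26.4 − 305.0 = 138.5·3.2734 − 305.0 = 148.361.
Rounded: 148.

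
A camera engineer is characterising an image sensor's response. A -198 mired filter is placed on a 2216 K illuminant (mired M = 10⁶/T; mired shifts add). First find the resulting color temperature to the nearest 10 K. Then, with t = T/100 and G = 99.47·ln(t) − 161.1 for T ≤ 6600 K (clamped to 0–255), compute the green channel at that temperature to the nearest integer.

205

M_in = 10⁶/2216 = 451.26; M_out = 451.26 + (-198) = 253.26.
T_out = 10⁶/253.26 = 3948.5 K → 3950 K; t = 39.5.
G = 99.47·ln 39.5 − 161.1 = 99.47·3.6763 − 161.1 = 204.582.
Rounded: 205.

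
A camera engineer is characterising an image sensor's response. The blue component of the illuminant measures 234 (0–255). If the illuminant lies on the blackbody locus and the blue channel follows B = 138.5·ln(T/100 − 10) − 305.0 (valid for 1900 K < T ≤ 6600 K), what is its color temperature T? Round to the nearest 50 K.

5900 K

ln(t − 10) = (234 + 305.0) / 138.5 = 3.8917.
t − 10 = e^3.8917 = 48.994, so t = 58.994.
T = 100·t = 5899 K → 5900 K to the nearest 50 K.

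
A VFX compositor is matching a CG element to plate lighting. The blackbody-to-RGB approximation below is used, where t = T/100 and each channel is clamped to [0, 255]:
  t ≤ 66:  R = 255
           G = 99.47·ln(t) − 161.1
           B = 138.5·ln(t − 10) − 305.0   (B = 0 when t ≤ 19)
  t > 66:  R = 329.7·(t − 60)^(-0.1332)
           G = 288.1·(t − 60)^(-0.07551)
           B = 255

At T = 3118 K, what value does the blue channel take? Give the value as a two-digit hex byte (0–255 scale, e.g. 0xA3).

t = 3118/100 = 31.18; the t ≤ 66 branch applies.
B = 138.5·ln(31.18 − 10) − 305.0 = 138.5·ln 21.18 − 305.0 = 138.5·3.0531 − 305.0 = 117.848.
Rounded: 118; in hex, 0x76.

0x76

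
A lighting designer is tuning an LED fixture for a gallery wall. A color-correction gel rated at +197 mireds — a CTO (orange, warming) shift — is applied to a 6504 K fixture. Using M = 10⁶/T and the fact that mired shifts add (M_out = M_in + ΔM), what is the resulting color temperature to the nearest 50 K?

2850 K

M_in = 10⁶/6504 = 153.75 mireds.
M_out = 153.75 + (+197) = 350.75 mireds.
T_out = 10⁶/350.75 = 2851.0 K → 2850 K.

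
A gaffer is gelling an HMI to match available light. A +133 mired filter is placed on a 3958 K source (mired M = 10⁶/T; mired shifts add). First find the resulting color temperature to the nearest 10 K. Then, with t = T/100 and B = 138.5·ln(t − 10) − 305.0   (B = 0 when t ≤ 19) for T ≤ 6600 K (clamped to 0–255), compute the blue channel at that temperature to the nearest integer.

M_in = 10⁶/3958 = 252.65; M_out = 252.65 + (+133) = 385.65.
T_out = 10⁶/385.65 = 2593.0 K → 2590 K; t = 25.9.
B = 138.5·ln(25.9 − 10) − 305.0 = 138.5·ln 15.9 − 305.0 = 138.5·2.7663 − 305.0 = 78.135.
Rounded: 78.

78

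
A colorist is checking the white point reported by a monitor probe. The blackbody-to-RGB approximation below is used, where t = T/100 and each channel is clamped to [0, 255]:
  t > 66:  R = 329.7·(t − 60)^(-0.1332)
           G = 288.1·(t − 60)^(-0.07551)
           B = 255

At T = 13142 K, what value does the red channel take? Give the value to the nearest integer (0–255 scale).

187

t = 13142/100 = 131.42; the t > 66 branch applies.
R = 329.7·(131.42 − 60)^(-0.1332) = 329.7·71.42^(-0.1332) = 329.7·0.56633 = 186.720.
Rounded: 187.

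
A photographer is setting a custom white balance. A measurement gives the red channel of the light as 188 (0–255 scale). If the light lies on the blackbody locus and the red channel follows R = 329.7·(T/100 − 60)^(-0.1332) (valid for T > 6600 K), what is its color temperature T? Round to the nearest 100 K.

(t − 60)^(-0.1332) = 188/329.7 = 0.57022.
t − 60 = 0.57022^(1/-0.1332) = 0.57022^(-7.508) = 67.848, so t = 127.848.
T = 100·t = 12785 K → 12800 K to the nearest 100 K.

12800 K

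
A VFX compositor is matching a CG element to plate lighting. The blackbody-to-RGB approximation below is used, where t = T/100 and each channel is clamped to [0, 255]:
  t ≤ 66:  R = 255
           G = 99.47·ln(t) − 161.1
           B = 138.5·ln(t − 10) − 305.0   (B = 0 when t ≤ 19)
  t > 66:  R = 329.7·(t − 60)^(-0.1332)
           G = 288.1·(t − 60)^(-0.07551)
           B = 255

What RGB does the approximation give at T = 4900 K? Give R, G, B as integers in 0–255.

R=255, G=226, B=202

t = 4900/100 = 49; the t ≤ 66 branch applies.
R = 255 by definition for t ≤ 66.
G = 99.47·ln 49 − 161.1 = 99.47·3.8918 − 161.1 = 226.019.
B = 138.5·ln(49 − 10) − 305.0 = 138.5·ln 39 − 305.0 = 138.5·3.6636 − 305.0 = 202.403.
Rounded: (255, 226, 202).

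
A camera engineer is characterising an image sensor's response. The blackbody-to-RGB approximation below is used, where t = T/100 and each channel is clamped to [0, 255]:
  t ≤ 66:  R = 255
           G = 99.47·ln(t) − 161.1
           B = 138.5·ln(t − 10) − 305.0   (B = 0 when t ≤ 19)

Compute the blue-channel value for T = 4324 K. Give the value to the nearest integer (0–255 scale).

t = 4324/100 = 43.24; the t ≤ 66 branch applies.
B = 138.5·ln(43.24 − 10) − 305.0 = 138.5·ln 33.24 − 305.0 = 138.5·3.5038 − 305.0 = 180.270.
Rounded: 180.

180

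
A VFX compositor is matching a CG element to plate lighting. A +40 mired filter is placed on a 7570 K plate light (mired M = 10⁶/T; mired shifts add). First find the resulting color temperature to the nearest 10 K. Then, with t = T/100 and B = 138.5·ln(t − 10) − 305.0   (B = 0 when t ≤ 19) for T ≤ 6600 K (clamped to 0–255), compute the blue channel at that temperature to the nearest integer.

231

M_in = 10⁶/7570 = 132.10; M_out = 132.10 + (+40) = 172.10.
T_out = 10⁶/172.10 = 5810.6 K → 5810 K; t = 58.1.
B = 138.5·ln(58.1 − 10) − 305.0 = 138.5·ln 48.1 − 305.0 = 138.5·3.8733 − 305.0 = 231.450.
Rounded: 231.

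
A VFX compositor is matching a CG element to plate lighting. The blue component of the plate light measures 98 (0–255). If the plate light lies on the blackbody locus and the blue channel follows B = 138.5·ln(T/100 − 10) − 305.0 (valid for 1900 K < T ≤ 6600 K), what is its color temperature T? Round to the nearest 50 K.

ln(t − 10) = (98 + 305.0) / 138.5 = 2.9097.
t − 10 = e^2.9097 = 18.352, so t = 28.352.
T = 100·t = 2835 K → 2850 K to the nearest 50 K.

2850 K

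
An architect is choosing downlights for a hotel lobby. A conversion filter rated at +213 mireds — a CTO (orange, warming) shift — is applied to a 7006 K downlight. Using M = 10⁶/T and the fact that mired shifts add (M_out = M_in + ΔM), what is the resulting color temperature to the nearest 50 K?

2800 K

M_in = 10⁶/7006 = 142.73 mireds.
M_out = 142.73 + (+213) = 355.73 mireds.
T_out = 10⁶/355.73 = 2811.1 K → 2800 K.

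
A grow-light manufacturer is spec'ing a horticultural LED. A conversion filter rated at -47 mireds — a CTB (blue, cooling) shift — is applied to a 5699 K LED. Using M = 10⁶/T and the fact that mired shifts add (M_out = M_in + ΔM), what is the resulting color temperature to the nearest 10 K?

7780 K

M_in = 10⁶/5699 = 175.47 mireds.
M_out = 175.47 + (-47) = 128.47 mireds.
T_out = 10⁶/128.47 = 7784.0 K → 7780 K.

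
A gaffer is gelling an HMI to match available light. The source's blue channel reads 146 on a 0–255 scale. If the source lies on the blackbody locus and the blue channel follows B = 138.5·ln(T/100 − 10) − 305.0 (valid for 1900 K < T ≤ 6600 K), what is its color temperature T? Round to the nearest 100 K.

ln(t − 10) = (146 + 305.0) / 138.5 = 3.2563.
t − 10 = e^3.2563 = 25.954, so t = 35.954.
T = 100·t = 3595 K → 3600 K to the nearest 100 K.

3600 K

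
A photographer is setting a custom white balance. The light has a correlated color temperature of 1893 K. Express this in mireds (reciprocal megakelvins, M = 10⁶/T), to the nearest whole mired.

M = 10⁶ / 1893 = 528.262 → 528 mireds.

528 mireds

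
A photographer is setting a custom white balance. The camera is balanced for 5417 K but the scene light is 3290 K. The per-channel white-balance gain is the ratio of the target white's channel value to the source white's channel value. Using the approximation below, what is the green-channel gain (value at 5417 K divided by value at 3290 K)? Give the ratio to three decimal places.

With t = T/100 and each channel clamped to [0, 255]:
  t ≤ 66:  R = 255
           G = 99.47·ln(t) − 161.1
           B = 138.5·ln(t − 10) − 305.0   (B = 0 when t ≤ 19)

1.266

At 3290 K (t = 32.9):
  G = 99.47·ln 32.9 − 161.1 = 99.47·3.4935 − 161.1 = 186.396.
At 5417 K (t = 54.17):
  G = 99.47·ln 54.17 − 161.1 = 99.47·3.9921 − 161.1 = 235.997.
Gain = 235.997 / 186.396 = 1.2661 → 1.266.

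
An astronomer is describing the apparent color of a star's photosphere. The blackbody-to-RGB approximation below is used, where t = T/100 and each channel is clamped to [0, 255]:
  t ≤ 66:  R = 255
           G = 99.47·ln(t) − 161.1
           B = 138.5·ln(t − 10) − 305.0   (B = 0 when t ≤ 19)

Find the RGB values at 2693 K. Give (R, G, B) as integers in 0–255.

t = 2693/100 = 26.93; the t ≤ 66 branch applies.
R = 255 by definition for t ≤ 66.
G = 99.47·ln 26.93 − 161.1 = 99.47·3.2932 − 161.1 = 166.479.
B = 138.5·ln(26.93 − 10) − 305.0 = 138.5·ln 16.93 − 305.0 = 138.5·2.8291 − 305.0 = 86.829.
Rounded: (255, 166, 87).

(255, 166, 87)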